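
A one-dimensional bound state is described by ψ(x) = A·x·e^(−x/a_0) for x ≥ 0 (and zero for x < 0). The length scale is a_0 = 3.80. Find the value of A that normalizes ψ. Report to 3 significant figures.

Normalization requires ∫|ψ|² dx = 1, integrated from 0 to ∞.
Using ∫₀^∞ xⁿ e^(−αx) dx = n!/αⁿ⁺¹, carrying out the integral gives A² · a_0^3/4.
Setting this equal to 1 gives A² = 1/(a_0^3/4).
Plugging in a_0 = 3.80 yields A = 0.2700.

A ≈ 0.270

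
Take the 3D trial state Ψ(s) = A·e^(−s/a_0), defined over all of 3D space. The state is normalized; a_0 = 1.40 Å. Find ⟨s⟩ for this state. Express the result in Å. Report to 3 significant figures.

⟨s⟩ = ∫ s |Ψ|² 4πs² ds over the full domain.
Since the A² factors cancel between numerator and denominator, ⟨s⟩ = 3·a_0/2.
Putting a_0 = 1.40 gives 2.100.

⟨s⟩ ≈ 2.10 Å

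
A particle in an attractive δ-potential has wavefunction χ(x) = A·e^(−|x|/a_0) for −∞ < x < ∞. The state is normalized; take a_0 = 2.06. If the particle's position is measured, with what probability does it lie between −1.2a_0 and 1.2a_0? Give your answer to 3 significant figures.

The probability is P = ∫ |χ|² dx over [−1.2a_0, 1.2a_0].
With A² fixed by ∫|χ|² = 1, i.e. A² = (a_0)^(−1), substitute and integrate.
By symmetry take twice the x ≥ 0 contribution in numerator and denominator; the 2's cancel. Let u = x/a_0; then A² and the length scale cancel, so P = ∫_{0}^{1.2} e^(-2·u) du ÷ ∫_{0}^{∞} e^(-2·u) du.
With ∫ e^(-2·u) du = -e^(-2·u)/2 + C, the region integral is 1/2 - e^(-12/5)/2 and the full one is 1/2.
The result is P = 0.9093.

P ≈ 0.909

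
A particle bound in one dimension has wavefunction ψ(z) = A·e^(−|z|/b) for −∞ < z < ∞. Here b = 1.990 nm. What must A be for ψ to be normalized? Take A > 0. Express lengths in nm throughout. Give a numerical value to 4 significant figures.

A ≈ 0.7089 nm^(-1/2)

Require ∫ |ψ|² dz = 1 over the whole domain.
Recall ∫₀^∞ z^m e^(−z/β) dz = m!·β^(m+1), ∫|ψ|² dz = A²·(b).
Substituting b = 1.990 gives A² = 0.50251, so A = 0.70888.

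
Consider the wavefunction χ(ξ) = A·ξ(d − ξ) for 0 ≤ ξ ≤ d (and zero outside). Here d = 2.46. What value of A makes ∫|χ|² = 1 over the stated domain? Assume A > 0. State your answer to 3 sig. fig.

Require ∫ |χ|² dξ = 1 over the whole domain.
Expanding the polynomial and integrating term by term, the integral (without the A² prefactor) comes out to d^5/30.
So A² = (d^5/30)^(−1).
Substituting d = 2.46 gives A² = 0.3330, so A = 0.5771.

A ≈ 0.577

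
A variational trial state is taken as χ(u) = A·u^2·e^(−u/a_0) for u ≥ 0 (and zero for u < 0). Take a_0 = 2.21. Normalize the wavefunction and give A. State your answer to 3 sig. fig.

A ≈ 0.159

We need A² ∫|f|² du = 1, taking the integral from 0 to ∞.
With ∫₀^∞ u^4 e^(−αu) du = 4!/α^5, ∫|χ|² du = A²·(3·a_0^5/4).
Plugging in a_0 = 2.21 yields A = 0.1590.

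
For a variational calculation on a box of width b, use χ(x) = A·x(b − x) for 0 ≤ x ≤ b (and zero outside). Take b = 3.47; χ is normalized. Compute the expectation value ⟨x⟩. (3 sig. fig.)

By definition ⟨x⟩ = ∫ x |χ(x)|² dx.
Expanding the polynomial and integrating term by term, evaluating both integrals, ⟨x⟩ = b/2.
With b = 3.47, ⟨x⟩ = 1.735.

⟨x⟩ ≈ 1.74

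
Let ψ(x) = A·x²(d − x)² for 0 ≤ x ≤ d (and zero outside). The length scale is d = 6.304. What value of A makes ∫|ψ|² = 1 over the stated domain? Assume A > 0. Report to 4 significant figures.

Normalization requires ∫|ψ|² dx = 1, integrated from 0 to d.
Expanding the polynomial and integrating term by term, ∫|ψ|² dx = A²·(d^9/630).
Setting this equal to 1 gives A² = 1/(d^9/630).
Substituting d = 6.304 gives A² = 0.000040068, so A = 0.0063299.

A ≈ 0.006330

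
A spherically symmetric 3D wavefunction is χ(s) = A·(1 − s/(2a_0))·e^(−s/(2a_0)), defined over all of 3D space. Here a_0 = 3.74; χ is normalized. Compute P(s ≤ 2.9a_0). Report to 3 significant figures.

With dV = 4πs²ds, the probability is ∫|χ|² dV over s ≤ 2.9a_0.
A² is fixed by ∫₀^∞ 4πs²|χ|² ds = 1, i.e. A² = (8·π·a_0^3)^(−1).
In terms of u = s/a_0 (A², 4π and the length scale all cancel between numerator and denominator), P = [∫_{0}^{2.9} u^2·(1 - u/2)^2·e^(-u) du] / [∫_{0}^{∞} u^2·(1 - u/2)^2·e^(-u) du].
An antiderivative of u^2·(1 - u/2)^2·e^(-u) is -(u^4/4 + u^2 + 2·u + 2)·e^(-u); evaluating from 0 to 2.9 gives ≈ 0.13515, while the full integral is 2.
This evaluates to P = 0.06758.

P ≈ 0.0676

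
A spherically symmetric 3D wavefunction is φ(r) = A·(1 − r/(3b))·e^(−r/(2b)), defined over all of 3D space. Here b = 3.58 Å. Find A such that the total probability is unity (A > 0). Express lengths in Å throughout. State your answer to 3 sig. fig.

We need A² ∫|f|² 4πr² dr = 1, taking the integral from 0 to ∞.
The angular integral contributes 4π, leaving ∫₀^∞ r²|φ|² dr.
With ∫₀^∞ r^4 e^(−αr) dr = 4!/α^5, ∫|φ|² 4πr² dr = A²·(8·π·b^3/3).
Hence A² = 1/[8·π·b^3/3].
Substituting b = 3.58 gives A² = 0.002602, so A = 0.05101.

A ≈ 0.0510 Å^(-3/2)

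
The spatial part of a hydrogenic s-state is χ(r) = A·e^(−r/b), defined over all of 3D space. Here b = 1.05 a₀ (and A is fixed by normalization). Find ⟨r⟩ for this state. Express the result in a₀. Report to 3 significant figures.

⟨r⟩ = ∫ r |χ|² 4πr² dr over the full domain.
Recall ∫₀^∞ r^m e^(−r/β) dr = m!·β^(m+1), the ratio of the moment integral to the normalization integral gives ⟨r⟩ = 3·b/2.
Putting b = 1.05 gives 1.575.

⟨r⟩ ≈ 1.58 a₀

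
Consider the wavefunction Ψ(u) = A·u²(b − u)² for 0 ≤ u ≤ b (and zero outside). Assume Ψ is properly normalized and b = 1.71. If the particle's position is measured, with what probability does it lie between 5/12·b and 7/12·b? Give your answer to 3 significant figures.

P ≈ 0.395

P = ∫_{5/12·b}^{7/12·b} |Ψ(u)|² du.
The normalization integral ∫|Ψ|²du over the whole domain equals b^9/630·A², and A² cancels in the ratio.
Let t = u/b; then A² and the length scale cancel, so P = ∫_{5/12}^{7/12} t^4·(1 - t)^4 dt ÷ ∫_{0}^{1} t^4·(1 - t)^4 dt.
Using ∫ t^4·(1 - t)^4 dt = t^5·(70·t^4 - 315·t^3 + 540·t^2 - 420·t + 126)/630, the numerator is ≈ 0.00062752 and the denominator is 1/630.
Taking the ratio, P = 0.3953.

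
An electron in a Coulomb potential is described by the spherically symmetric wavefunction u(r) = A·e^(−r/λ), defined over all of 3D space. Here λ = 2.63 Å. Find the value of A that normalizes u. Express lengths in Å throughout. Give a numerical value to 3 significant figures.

A ≈ 0.132 Å^(-3/2)

Require ∫ |u|² 4πr² dr = 1 over the whole domain.
(Spherical symmetry: dV = 4πr² dr.)
Carrying out the integral gives A² · π·λ^3.
Hence A² = 1/[π·λ^3].
Plugging in λ = 2.63 yields A = 0.1323.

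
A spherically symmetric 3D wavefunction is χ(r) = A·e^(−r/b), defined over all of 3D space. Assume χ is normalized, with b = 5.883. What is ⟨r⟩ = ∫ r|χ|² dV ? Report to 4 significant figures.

The expectation value is the |χ|²-weighted average of r: ∫ r|χ|² 4πr² dr.
Evaluating both integrals, ⟨r⟩ = 3·b/2.
Putting b = 5.883 gives 8.8245.

⟨r⟩ ≈ 8.825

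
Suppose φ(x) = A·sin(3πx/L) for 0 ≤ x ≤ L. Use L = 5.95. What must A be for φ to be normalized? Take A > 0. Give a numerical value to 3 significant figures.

A ≈ 0.580

We need A² ∫|f|² dx = 1, taking the integral from 0 to L.
Using sin²θ = (1 − cos 2θ)/2, ∫|φ|² dx = A²·(L/2).
Hence A² = 1/[L/2].
Substituting L = 5.95 gives A² = 0.3361, so A = 0.5798.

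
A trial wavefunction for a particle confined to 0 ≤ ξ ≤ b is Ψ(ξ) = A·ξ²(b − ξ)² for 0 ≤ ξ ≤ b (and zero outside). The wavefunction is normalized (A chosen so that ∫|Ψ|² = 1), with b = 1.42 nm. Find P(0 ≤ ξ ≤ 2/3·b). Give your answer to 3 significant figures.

P ≈ 0.855

P = ∫_{0}^{2/3·b} |Ψ(ξ)|² dξ.
The normalization integral ∫|Ψ|²dξ over the whole domain equals b^9/630·A², and A² cancels in the ratio.
In terms of u = ξ/b (A² and the length scale cancel between numerator and denominator), P = [∫_{0}^{2/3} u^4·(1 - u)^4 du] / [∫_{0}^{1} u^4·(1 - u)^4 du].
With ∫ u^4·(1 - u)^4 du = u^5·(70·u^4 - 315·u^3 + 540·u^2 - 420·u + 126)/630 + C, the region integral is ≈ 0.0013574 and the full one is 1/630.
Evaluating gives P = 0.8552.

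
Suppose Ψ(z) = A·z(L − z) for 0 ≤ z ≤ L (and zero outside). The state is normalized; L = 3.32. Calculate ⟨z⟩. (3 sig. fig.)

By definition ⟨z⟩ = ∫ z |Ψ(z)|² dz.
Expanding the polynomial and integrating term by term, since the A² factors cancel between numerator and denominator, ⟨z⟩ = L/2.
Putting L = 3.32 gives 1.660.

⟨z⟩ ≈ 1.66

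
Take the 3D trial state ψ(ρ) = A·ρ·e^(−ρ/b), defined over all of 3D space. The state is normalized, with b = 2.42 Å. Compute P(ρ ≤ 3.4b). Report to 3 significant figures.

P = ∫ |ψ|² 4πρ² dρ over ρ ≤ 3.4b.
Normalization gives A² = 1/(3·π·b^5).
Substituting u = ρ/b, A², 4π and the length scale all cancel in the ratio: P = ∫_{0}^{3.4} u^4·e^(-2·u) du / ∫_{0}^{∞} u^4·e^(-2·u) du.
An antiderivative of u^4·e^(-2·u) is -(u^4/2 + u^3 + 3·u^2/2 + 3·u/2 + 3/4)·e^(-2·u); evaluating from 0 to 3.4 gives ≈ 0.60598, while the full integral is 3/4.
Taking the ratio yields P = 0.8080.

P ≈ 0.808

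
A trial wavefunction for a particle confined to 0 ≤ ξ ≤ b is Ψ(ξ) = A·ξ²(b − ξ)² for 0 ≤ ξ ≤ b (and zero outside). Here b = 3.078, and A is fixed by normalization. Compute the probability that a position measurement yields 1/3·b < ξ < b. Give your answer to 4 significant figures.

The probability is P = ∫ |Ψ|² dξ over [1/3·b, b].
Since A² = 1/(b^9/630), this is the region integral divided by the full normalization integral.
Substituting u = ξ/b, A² and the length scale cancel in the ratio: P = ∫_{1/3}^{1} u^4·(1 - u)^4 du / ∫_{0}^{1} u^4·(1 - u)^4 du.
Using ∫ u^4·(1 - u)^4 du = u^5·(70·u^4 - 315·u^3 + 540·u^2 - 420·u + 126)/630, the numerator is ≈ 0.00135739 and the denominator is 1/630.
The result is P = 0.85515.

P ≈ 0.8552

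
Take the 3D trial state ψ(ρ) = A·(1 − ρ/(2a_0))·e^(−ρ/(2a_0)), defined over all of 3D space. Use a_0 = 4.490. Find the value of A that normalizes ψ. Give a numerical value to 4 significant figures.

Normalization requires ∫|ψ|² 4πρ² dρ = 1, integrated from 0 to ∞.
With ∫₀^∞ ρ^4 e^(−αρ) dρ = 4!/α^5, with ψ = A·(1 − ρ/(2a_0))·e^(−ρ/(2a_0)), the integral evaluates to A²·[8·π·a_0^3].
So A² = (8·π·a_0^3)^(−1).
Substituting a_0 = 4.490 gives A² = 0.00043956, so A = 0.020966.

A ≈ 0.02097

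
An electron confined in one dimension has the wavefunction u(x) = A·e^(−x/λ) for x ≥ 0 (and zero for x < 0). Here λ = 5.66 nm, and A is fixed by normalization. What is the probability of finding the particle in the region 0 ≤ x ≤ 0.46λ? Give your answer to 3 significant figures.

P ≈ 0.601

|u|² is the probability density, so P = ∫_{0}^{0.46λ} |u|² dx.
The normalization integral ∫|u|²dx over the whole domain equals λ/2·A², and A² cancels in the ratio.
In terms of t = x/λ (A² and the length scale cancel between numerator and denominator), P = [∫_{0}^{0.46} e^(-2·t) dt] / [∫_{0}^{∞} e^(-2·t) dt].
Using ∫ e^(-2·t) dt = -e^(-2·t)/2, the numerator is 1/2 - e^(-23/25)/2 and the denominator is 1/2.
The result is P = 0.6015.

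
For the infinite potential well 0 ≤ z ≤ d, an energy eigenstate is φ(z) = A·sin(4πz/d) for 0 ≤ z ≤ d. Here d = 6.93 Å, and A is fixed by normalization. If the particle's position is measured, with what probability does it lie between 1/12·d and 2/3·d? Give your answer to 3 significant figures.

P ≈ 0.652

P = ∫_{1/12·d}^{2/3·d} |φ(z)|² dz.
With A² fixed by ∫|φ|² = 1, i.e. A² = (d/2)^(−1), substitute and integrate.
Let u = z/d; then A² and the length scale cancel, so P = ∫_{1/12}^{2/3} sin(4·π·u)^2 du ÷ ∫_{0}^{1} sin(4·π·u)^2 du.
Using ∫ sin(4·π·u)^2 du = u/2 - sin(4·π·u)·cos(4·π·u)/(8·π), the numerator is √(3)/(16·π) + 7/24 and the denominator is 1/2.
The result is P = √(3)/(8·π) + 7/12.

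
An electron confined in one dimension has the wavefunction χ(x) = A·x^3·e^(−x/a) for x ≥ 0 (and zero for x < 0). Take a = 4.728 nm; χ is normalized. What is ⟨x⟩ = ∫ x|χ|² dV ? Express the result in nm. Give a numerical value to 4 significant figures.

⟨x⟩ ≈ 16.55 nm

By definition ⟨x⟩ = ∫ x |χ(x)|² dx.
With ∫₀^∞ x^7 e^(−αx) dx = 7!/α^8, evaluating both integrals, ⟨x⟩ = 7·a/2.
Putting a = 4.728 gives 16.548.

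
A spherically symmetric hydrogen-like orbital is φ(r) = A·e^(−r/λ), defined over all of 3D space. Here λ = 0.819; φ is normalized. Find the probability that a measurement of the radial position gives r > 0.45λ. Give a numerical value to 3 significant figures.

P ≈ 0.937

Integrate the radial probability density 4πr²|φ|² over r > 0.45λ.
The full normalization integral is A²·[π·λ^3] = 1, fixing A².
In terms of u = r/λ (A², 4π and the length scale all cancel between numerator and denominator), P = [∫_{0.45}^{∞} u^2·e^(-2·u) du] / [∫_{0}^{∞} u^2·e^(-2·u) du].
Using ∫ u^2·e^(-2·u) du = -(2·u^2 + 2·u + 1)·e^(-2·u)/4, the numerator is 461·e^(-9/10)/800 and the denominator is 1/4.
Taking the ratio yields P = 0.9371.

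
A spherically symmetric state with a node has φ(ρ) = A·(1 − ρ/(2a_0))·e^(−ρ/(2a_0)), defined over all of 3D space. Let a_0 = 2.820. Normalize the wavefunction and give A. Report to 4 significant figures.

A ≈ 0.04212

Require ∫ |φ|² 4πρ² dρ = 1 over the whole domain.
The angular integral contributes 4π, leaving ∫₀^∞ ρ²|φ|² dρ.
The integral (without the A² prefactor) comes out to 8·π·a_0^3.
Hence A² = 1/[8·π·a_0^3].
With a_0 = 2.820: A² = 0.0017742 and A = 0.042122.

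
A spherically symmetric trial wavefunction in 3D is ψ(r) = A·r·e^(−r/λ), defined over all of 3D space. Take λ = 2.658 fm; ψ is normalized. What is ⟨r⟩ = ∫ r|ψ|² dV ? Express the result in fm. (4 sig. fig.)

⟨r⟩ ≈ 6.645 fm

⟨r⟩ = ∫ r |ψ|² 4πr² dr over the full domain.
Evaluating both integrals, ⟨r⟩ = 5·λ/2.
With λ = 2.658, ⟨r⟩ = 6.6450.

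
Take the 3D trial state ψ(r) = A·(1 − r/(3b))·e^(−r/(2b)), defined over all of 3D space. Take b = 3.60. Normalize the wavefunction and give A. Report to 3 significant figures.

The normalization condition is ∫|ψ|² 4πr² dr = 1 from 0 to ∞.
In 3D with spherical symmetry the volume element is 4πr² dr.
Carrying out the integral gives A² · 8·π·b^3/3.
Setting this equal to 1 gives A² = 1/(8·π·b^3/3).
Substituting b = 3.60 gives A² = 0.002558, so A = 0.05058.

A ≈ 0.0506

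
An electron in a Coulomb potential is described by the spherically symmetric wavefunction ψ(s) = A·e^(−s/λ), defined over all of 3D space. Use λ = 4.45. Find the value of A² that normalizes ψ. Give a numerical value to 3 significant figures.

We need A² ∫|f|² 4πs² ds = 1, taking the integral from 0 to ∞.
Carrying out the integral gives A² · π·λ^3.
Hence A² = 1/[π·λ^3].
Plugging in λ = 4.45 yields A = 0.06010.

A^2 ≈ 0.00361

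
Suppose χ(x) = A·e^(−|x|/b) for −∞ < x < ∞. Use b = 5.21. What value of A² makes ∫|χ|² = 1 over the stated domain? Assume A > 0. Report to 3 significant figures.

The normalization condition is ∫|χ|² dx = 1 from −∞ to ∞.
Using ∫₀^∞ xⁿ e^(−αx) dx = n!/αⁿ⁺¹, with χ = A·e^(−|x|/b), the integral evaluates to A²·[b].
Hence A² = 1/[b].
Substituting b = 5.21 gives A² = 0.1919, so A = 0.4381.

A^2 ≈ 0.192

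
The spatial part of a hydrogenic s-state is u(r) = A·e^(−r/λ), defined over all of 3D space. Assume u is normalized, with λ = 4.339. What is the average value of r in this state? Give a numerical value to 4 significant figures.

⟨r⟩ ≈ 6.509

⟨r⟩ = ∫ r |u|² 4πr² dr over the full domain.
The ratio of the moment integral to the normalization integral gives ⟨r⟩ = 3·λ/2.
With λ = 4.339, ⟨r⟩ = 6.5085.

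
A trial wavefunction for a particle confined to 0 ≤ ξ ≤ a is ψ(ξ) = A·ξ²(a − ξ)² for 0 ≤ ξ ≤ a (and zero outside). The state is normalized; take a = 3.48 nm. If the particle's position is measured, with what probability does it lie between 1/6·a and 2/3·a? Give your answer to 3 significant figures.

P ≈ 0.846

The probability is P = ∫ |ψ|² dξ over [1/6·a, 2/3·a].
The normalization integral ∫|ψ|²dξ over the whole domain equals a^9/630·A², and A² cancels in the ratio.
In terms of u = ξ/a (A² and the length scale cancel between numerator and denominator), P = [∫_{1/6}^{2/3} u^4·(1 - u)^4 du] / [∫_{0}^{1} u^4·(1 - u)^4 du].
An antiderivative of u^4·(1 - u)^4 is u^5·(70·u^4 - 315·u^3 + 540·u^2 - 420·u + 126)/630; evaluating from 1/6 to 2/3 gives ≈ 0.0013432, while the full integral is 1/630.
Taking the ratio, P = 0.8462.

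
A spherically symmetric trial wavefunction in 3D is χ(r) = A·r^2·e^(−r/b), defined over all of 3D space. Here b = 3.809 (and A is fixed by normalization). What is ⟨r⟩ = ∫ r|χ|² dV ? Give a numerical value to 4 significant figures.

⟨r⟩ ≈ 13.33

⟨r⟩ = ∫ r |χ|² 4πr² dr over the full domain.
Evaluating both integrals, ⟨r⟩ = 7·b/2.
Putting b = 3.809 gives 13.332.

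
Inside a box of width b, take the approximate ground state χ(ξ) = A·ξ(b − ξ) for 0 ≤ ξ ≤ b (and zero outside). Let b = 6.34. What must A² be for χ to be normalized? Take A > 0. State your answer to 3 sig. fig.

The normalization condition is ∫|χ|² dξ = 1 from 0 to b.
The integral (without the A² prefactor) comes out to b^5/30.
Setting this equal to 1 gives A² = 1/(b^5/30).
Substituting b = 6.34 gives A² = 0.002929, so A = 0.05412.

A^2 ≈ 0.00293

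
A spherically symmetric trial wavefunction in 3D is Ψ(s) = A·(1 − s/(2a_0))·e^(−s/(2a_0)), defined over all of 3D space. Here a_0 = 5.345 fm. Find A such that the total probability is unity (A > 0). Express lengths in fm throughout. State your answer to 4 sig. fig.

A ≈ 0.01614 fm^(-3/2)

Normalization requires ∫|Ψ|² 4πs² ds = 1, integrated from 0 to ∞.
The angular integral contributes 4π, leaving ∫₀^∞ s²|Ψ|² ds.
Recall ∫₀^∞ s^m e^(−s/β) ds = m!·β^(m+1), carrying out the integral gives A² · 8·π·a_0^3.
Substituting a_0 = 5.345 gives A² = 0.00026057, so A = 0.016142.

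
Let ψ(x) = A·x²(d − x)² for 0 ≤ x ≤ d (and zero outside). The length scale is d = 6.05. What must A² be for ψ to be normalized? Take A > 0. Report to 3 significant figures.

Require ∫ |ψ|² dx = 1 over the whole domain.
Expanding the polynomial and integrating term by term, the integral (without the A² prefactor) comes out to d^9/630.
Setting this equal to 1 gives A² = 1/(d^9/630).
Plugging in d = 6.05 yields A = 0.007617.

A^2 ≈ 0.0000580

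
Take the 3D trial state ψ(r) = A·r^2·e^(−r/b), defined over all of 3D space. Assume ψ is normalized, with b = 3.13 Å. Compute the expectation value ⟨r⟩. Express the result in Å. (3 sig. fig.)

⟨r⟩ = ∫ r |ψ|² 4πr² dr over the full domain.
Evaluating both integrals, ⟨r⟩ = 7·b/2.
Putting b = 3.13 gives 10.96.

⟨r⟩ ≈ 11.0 Å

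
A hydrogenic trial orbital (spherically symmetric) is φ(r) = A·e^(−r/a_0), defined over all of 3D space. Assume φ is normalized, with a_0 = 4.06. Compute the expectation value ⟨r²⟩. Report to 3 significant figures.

⟨r^2⟩ ≈ 49.5

The expectation value is the |φ|²-weighted average of r^2: ∫ r^2|φ|² 4πr² dr.
With ∫₀^∞ r^4 e^(−αr) dr = 4!/α^5, evaluating both integrals, ⟨r²⟩ = 3·a_0^2.
With a_0 = 4.06, ⟨r^2⟩ = 49.45.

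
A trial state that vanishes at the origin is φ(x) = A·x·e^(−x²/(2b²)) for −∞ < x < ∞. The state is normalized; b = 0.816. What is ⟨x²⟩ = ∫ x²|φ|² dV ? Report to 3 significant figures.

By definition ⟨x²⟩ = ∫ x^2 |φ(x)|² dx.
Differentiating ∫e^(−αx²) dx = √(π/α) under α to get the higher moments, evaluating both integrals, ⟨x²⟩ = 3·b^2/2.
With b = 0.816, ⟨x^2⟩ = 0.9988.

⟨x^2⟩ ≈ 0.999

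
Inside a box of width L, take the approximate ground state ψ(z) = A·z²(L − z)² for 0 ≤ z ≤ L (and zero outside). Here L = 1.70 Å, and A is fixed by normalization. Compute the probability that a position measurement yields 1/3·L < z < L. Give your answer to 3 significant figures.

P ≈ 0.855

P = ∫_{1/3·L}^{L} |ψ(z)|² dz.
The normalization integral ∫|ψ|²dz over the whole domain equals L^9/630·A², and A² cancels in the ratio.
Substituting u = z/L, A² and the length scale cancel in the ratio: P = ∫_{1/3}^{1} u^4·(1 - u)^4 du / ∫_{0}^{1} u^4·(1 - u)^4 du.
With ∫ u^4·(1 - u)^4 du = u^5·(70·u^4 - 315·u^3 + 540·u^2 - 420·u + 126)/630 + C, the region integral is ≈ 0.0013574 and the full one is 1/630.
This works out to P = 0.8552.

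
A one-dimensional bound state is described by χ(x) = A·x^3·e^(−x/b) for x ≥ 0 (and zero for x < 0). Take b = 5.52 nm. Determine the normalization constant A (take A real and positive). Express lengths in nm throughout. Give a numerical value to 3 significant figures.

A ≈ 0.00107 nm^(-7/2)

We need A² ∫|f|² dx = 1, taking the integral from 0 to ∞.
The integral (without the A² prefactor) comes out to 45·b^7/8.
Hence A² = 1/[45·b^7/8].
With b = 5.52: A² = 0.000001138 and A = 0.001067.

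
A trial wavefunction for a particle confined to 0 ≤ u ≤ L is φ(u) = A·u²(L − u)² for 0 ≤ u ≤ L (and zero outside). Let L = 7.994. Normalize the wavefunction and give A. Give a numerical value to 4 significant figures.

Require ∫ |φ|² du = 1 over the whole domain.
Expanding the polynomial and integrating term by term, the integral (without the A² prefactor) comes out to L^9/630.
Hence A² = 1/[L^9/630].
With L = 7.994: A² = 0.0000047257 and A = 0.0021739.

A ≈ 0.002174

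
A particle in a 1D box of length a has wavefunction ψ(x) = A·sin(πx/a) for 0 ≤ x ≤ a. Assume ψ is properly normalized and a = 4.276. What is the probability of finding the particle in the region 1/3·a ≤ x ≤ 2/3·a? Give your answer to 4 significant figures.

P = ∫_{1/3·a}^{2/3·a} |ψ(x)|² dx.
With A² fixed by ∫|ψ|² = 1, i.e. A² = (a/2)^(−1), substitute and integrate.
Let u = x/a; then A² and the length scale cancel, so P = ∫_{1/3}^{2/3} sin(π·u)^2 du ÷ ∫_{0}^{1} sin(π·u)^2 du.
Using ∫ sin(π·u)^2 du = u/2 - sin(2·π·u)/(4·π), the numerator is √(3)/(4·π) + 1/6 and the denominator is 1/2.
The result is P = (√(3)/2 + π/3)/π.

P ≈ 0.6090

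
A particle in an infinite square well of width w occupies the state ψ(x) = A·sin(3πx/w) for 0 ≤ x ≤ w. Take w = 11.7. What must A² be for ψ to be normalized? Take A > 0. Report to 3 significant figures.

A^2 ≈ 0.171

Require ∫ |ψ|² dx = 1 over the whole domain.
With ψ = A·sin(3πx/w), the integral evaluates to A²·[w/2].
So A² = (w/2)^(−1).
With w = 11.7: A² = 0.1709 and A = 0.4134.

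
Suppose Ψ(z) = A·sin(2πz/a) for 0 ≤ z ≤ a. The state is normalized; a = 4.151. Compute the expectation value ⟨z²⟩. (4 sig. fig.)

The expectation value is the |Ψ|²-weighted average of z^2: ∫ z^2|Ψ|² dz.
With ∫₀^a sin²(nπz/a) dz = a/2, the ratio of the moment integral to the normalization integral gives ⟨z²⟩ = -a^2/(8·π^2) + a^2/3.
Putting a = 4.151 gives 5.5254.

⟨z^2⟩ ≈ 5.525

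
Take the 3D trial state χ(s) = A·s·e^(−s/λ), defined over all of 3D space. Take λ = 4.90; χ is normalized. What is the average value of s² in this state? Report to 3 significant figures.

⟨s^2⟩ ≈ 180

⟨s²⟩ = ∫ s^2 |χ|² 4πs² ds over the full domain.
Using ∫₀^∞ sⁿ e^(−αs) ds = n!/αⁿ⁺¹, the ratio of the moment integral to the normalization integral gives ⟨s²⟩ = 15·λ^2/2.
With λ = 4.90, ⟨s^2⟩ = 180.1.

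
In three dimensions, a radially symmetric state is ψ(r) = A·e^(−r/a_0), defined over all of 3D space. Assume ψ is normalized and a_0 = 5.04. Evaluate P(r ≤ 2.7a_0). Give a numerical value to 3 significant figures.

P ≈ 0.905

Integrate the radial probability density 4πr²|ψ|² over r ≤ 2.7a_0.
A² is fixed by ∫₀^∞ 4πr²|ψ|² dr = 1, i.e. A² = (π·a_0^3)^(−1).
Let u = r/a_0; then A², 4π and the length scale all cancel, so P = ∫_{0}^{2.7} u^2·e^(-2·u) du ÷ ∫_{0}^{∞} u^2·e^(-2·u) du.
Using ∫ u^2·e^(-2·u) du = -(2·u^2 + 2·u + 1)·e^(-2·u)/4, the numerator is 1/4 - 1049·e^(-27/5)/200 and the denominator is 1/4.
This evaluates to P = 0.9052.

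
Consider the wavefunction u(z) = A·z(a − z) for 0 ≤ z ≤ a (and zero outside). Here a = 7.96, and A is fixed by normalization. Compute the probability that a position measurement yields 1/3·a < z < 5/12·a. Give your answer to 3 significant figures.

P = ∫_{1/3·a}^{5/12·a} |u(z)|² dz.
Since A² = 1/(a^5/30), this is the region integral divided by the full normalization integral.
In terms of t = z/a (A² and the length scale cancel between numerator and denominator), P = [∫_{1/3}^{5/12} t^2·(1 - t)^2 dt] / [∫_{0}^{1} t^2·(1 - t)^2 dt].
An antiderivative of t^2·(1 - t)^2 is t^3·(6·t^2 - 15·t + 10)/30; evaluating from 1/3 to 5/12 gives ≈ 0.0045581, while the full integral is 1/30.
This works out to P = 0.1367.

P ≈ 0.137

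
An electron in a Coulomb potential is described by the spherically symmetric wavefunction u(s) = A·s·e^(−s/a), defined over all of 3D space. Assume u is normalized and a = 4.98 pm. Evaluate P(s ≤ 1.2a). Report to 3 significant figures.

P ≈ 0.0959

P = ∫ |u|² 4πs² ds over s ≤ 1.2a.
A² is fixed by ∫₀^∞ 4πs²|u|² ds = 1, i.e. A² = (3·π·a^5)^(−1).
Let t = s/a; then A², 4π and the length scale all cancel, so P = ∫_{0}^{1.2} t^4·e^(-2·t) dt ÷ ∫_{0}^{∞} t^4·e^(-2·t) dt.
Using ∫ t^4·e^(-2·t) dt = -(t^4/2 + t^3 + 3·t^2/2 + 3·t/2 + 3/4)·e^(-2·t), the numerator is ≈ 0.071901 and the denominator is 3/4.
This evaluates to P = 0.09587.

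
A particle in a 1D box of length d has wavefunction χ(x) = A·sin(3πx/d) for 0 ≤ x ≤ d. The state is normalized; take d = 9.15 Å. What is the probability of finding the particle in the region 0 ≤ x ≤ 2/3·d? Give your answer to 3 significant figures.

P ≈ 0.667

P = ∫_{0}^{2/3·d} |χ(x)|² dx.
The normalization integral ∫|χ|²dx over the whole domain equals d/2·A², and A² cancels in the ratio.
In terms of u = x/d (A² and the length scale cancel between numerator and denominator), P = [∫_{0}^{2/3} sin(3·π·u)^2 du] / [∫_{0}^{1} sin(3·π·u)^2 du].
Using ∫ sin(3·π·u)^2 du = u/2 - sin(6·π·u)/(12·π), the numerator is 1/3 and the denominator is 1/2.
Taking the ratio, P = 2/3.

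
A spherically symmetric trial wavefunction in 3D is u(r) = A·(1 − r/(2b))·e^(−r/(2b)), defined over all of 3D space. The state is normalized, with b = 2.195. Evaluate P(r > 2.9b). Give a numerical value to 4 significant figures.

With dV = 4πr²dr, the probability is ∫|u|² dV over r > 2.9b.
The full normalization integral is A²·[8·π·b^3] = 1, fixing A².
Let t = r/b; then A², 4π and the length scale all cancel, so P = ∫_{2.9}^{∞} t^2·(1 - t/2)^2·e^(-t) dt ÷ ∫_{0}^{∞} t^2·(1 - t/2)^2·e^(-t) dt.
With ∫ t^2·(1 - t/2)^2·e^(-t) dt = -(t^4/4 + t^2 + 2·t + 2)·e^(-t) + C, the region integral is ≈ 1.86485 and the full one is 2.
Taking the ratio yields P = 0.93242.

P ≈ 0.9324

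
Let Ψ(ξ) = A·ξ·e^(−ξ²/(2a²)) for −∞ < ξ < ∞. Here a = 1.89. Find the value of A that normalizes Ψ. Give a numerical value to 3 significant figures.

A ≈ 0.409

We need A² ∫|f|² dξ = 1, taking the integral from −∞ to ∞.
Differentiating ∫e^(−αξ²) dξ = √(π/α) under α to get the higher moments, the integral (without the A² prefactor) comes out to √(π)·a^3/2.
So A² = (√(π)·a^3/2)^(−1).
Substituting a = 1.89 gives A² = 0.1671, so A = 0.4088.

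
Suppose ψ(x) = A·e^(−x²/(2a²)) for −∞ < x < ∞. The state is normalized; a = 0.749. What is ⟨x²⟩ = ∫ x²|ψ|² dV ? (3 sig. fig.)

⟨x^2⟩ ≈ 0.281

The expectation value is the |ψ|²-weighted average of x^2: ∫ x^2|ψ|² dx.
Differentiating ∫e^(−αx²) dx = √(π/α) under α to get the higher moments, the ratio of the moment integral to the normalization integral gives ⟨x²⟩ = a^2/2.
With a = 0.749, ⟨x^2⟩ = 0.2805.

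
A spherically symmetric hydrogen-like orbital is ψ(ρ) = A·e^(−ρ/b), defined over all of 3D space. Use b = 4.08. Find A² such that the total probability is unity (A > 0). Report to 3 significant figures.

A^2 ≈ 0.00469

Require ∫ |ψ|² 4πρ² dρ = 1 over the whole domain.
With ∫₀^∞ ρ^2 e^(−αρ) dρ = 2!/α^3, the integral (without the A² prefactor) comes out to π·b^3.
Setting this equal to 1 gives A² = 1/(π·b^3).
With b = 4.08: A² = 0.004687 and A = 0.06846.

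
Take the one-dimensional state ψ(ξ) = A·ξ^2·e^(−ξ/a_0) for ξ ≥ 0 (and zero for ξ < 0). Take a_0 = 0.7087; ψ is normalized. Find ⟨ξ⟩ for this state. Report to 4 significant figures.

The expectation value is the |ψ|²-weighted average of ξ: ∫ ξ|ψ|² dξ.
Using ∫₀^∞ ξⁿ e^(−αξ) dξ = n!/αⁿ⁺¹, evaluating both integrals, ⟨ξ⟩ = 5·a_0/2.
Putting a_0 = 0.7087 gives 1.7718.

⟨ξ⟩ ≈ 1.772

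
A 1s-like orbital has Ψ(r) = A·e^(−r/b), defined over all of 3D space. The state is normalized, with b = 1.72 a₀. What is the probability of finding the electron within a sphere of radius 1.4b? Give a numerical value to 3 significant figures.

P = ∫ |Ψ|² 4πr² dr over r ≤ 1.4b.
Normalization gives A² = 1/(π·b^3).
Let u = r/b; then A², 4π and the length scale all cancel, so P = ∫_{0}^{1.4} u^2·e^(-2·u) du ÷ ∫_{0}^{∞} u^2·e^(-2·u) du.
An antiderivative of u^2·e^(-2·u) is -(2·u^2 + 2·u + 1)·e^(-2·u)/4; evaluating from 0 to 1.4 gives 1/4 - 193·e^(-14/5)/100, while the full integral is 1/4.
The region integral divided by the full integral gives P = 0.5305.

P ≈ 0.531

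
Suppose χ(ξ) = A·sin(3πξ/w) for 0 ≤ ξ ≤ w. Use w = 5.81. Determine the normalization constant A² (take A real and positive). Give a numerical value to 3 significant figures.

Normalization requires ∫|χ|² dξ = 1, integrated from 0 to w.
With ∫₀^w sin²(nπξ/w) dξ = w/2, the integral (without the A² prefactor) comes out to w/2.
Hence A² = 1/[w/2].
Substituting w = 5.81 gives A² = 0.3442, so A = 0.5867.

A^2 ≈ 0.344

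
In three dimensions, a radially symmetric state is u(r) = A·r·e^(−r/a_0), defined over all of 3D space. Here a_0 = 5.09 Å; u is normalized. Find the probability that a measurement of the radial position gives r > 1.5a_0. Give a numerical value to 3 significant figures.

P ≈ 0.815

With dV = 4πr²dr, the probability is ∫|u|² dV over r > 1.5a_0.
A² is fixed by ∫₀^∞ 4πr²|u|² dr = 1, i.e. A² = (3·π·a_0^5)^(−1).
Substituting t = r/a_0, A², 4π and the length scale all cancel in the ratio: P = ∫_{1.5}^{∞} t^4·e^(-2·t) dt / ∫_{0}^{∞} t^4·e^(-2·t) dt.
With ∫ t^4·e^(-2·t) dt = -(t^4/2 + t^3 + 3·t^2/2 + 3·t/2 + 3/4)·e^(-2·t) + C, the region integral is 393·e^(-3)/32 and the full one is 3/4.
This evaluates to P = 0.8153.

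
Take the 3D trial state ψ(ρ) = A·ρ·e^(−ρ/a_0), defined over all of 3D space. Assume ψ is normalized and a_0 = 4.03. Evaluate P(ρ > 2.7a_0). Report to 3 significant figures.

P ≈ 0.373

P = ∫ |ψ|² 4πρ² dρ over ρ > 2.7a_0.
A² is fixed by ∫₀^∞ 4πρ²|ψ|² dρ = 1, i.e. A² = (3·π·a_0^5)^(−1).
In terms of u = ρ/a_0 (A², 4π and the length scale all cancel between numerator and denominator), P = [∫_{2.7}^{∞} u^4·e^(-2·u) du] / [∫_{0}^{∞} u^4·e^(-2·u) du].
An antiderivative of u^4·e^(-2·u) is -(u^4/2 + u^3 + 3·u^2/2 + 3·u/2 + 3/4)·e^(-2·u); evaluating from 2.7 to ∞ gives ≈ 0.27998, while the full integral is 3/4.
The region integral divided by the full integral gives P = 0.3733.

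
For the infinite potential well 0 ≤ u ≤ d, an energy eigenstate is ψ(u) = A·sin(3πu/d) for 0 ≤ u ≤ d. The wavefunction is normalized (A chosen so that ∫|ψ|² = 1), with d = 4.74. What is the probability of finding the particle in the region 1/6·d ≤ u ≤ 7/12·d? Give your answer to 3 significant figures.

|ψ|² is the probability density, so P = ∫_{1/6·d}^{7/12·d} |ψ|² du.
With A² fixed by ∫|ψ|² = 1, i.e. A² = (d/2)^(−1), substitute and integrate.
In terms of t = u/d (A² and the length scale cancel between numerator and denominator), P = [∫_{1/6}^{7/12} sin(3·π·t)^2 dt] / [∫_{0}^{1} sin(3·π·t)^2 dt].
An antiderivative of sin(3·π·t)^2 is t/2 - sin(6·π·t)/(12·π); evaluating from 1/6 to 7/12 gives 1/(12·π) + 5/24, while the full integral is 1/2.
Evaluating gives P = (2 + 5·π)/(12·π).

P ≈ 0.470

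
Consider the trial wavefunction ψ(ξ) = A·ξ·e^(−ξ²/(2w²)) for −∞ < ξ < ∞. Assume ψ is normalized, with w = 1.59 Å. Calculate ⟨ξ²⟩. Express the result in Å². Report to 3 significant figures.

⟨ξ^2⟩ ≈ 3.79 Å^2

By definition ⟨ξ²⟩ = ∫ ξ^2 |ψ(ξ)|² dξ.
Differentiating ∫e^(−αξ²) dξ = √(π/α) under α to get the higher moments, since the A² factors cancel between numerator and denominator, ⟨ξ²⟩ = 3·w^2/2.
Putting w = 1.59 gives 3.792.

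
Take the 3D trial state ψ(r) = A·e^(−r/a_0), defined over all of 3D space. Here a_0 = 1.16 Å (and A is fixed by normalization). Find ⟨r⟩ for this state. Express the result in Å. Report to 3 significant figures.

⟨r⟩ = ∫ r |ψ|² 4πr² dr over the full domain.
Since the A² factors cancel between numerator and denominator, ⟨r⟩ = 3·a_0/2.
With a_0 = 1.16, ⟨r⟩ = 1.740.

⟨r⟩ ≈ 1.74 Å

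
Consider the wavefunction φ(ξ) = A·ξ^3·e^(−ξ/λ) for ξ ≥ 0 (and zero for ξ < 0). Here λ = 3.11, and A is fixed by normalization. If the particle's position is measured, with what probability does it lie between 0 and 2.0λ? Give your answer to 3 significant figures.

|φ|² is the probability density, so P = ∫_{0}^{2.0λ} |φ|² dξ.
Since A² = 1/(45·λ^7/8), this is the region integral divided by the full normalization integral.
In terms of u = ξ/λ (A² and the length scale cancel between numerator and denominator), P = [∫_{0}^{2.0} u^6·e^(-2·u) du] / [∫_{0}^{∞} u^6·e^(-2·u) du].
An antiderivative of u^6·e^(-2·u) is -(4·u^6 + 12·u^5 + 30·u^4 + 60·u^3 + 90·u^2 + 90·u + 45)·e^(-2·u)/8; evaluating from 0 to 2.0 gives 45/8 - 2185·e^(-4)/8, while the full integral is 45/8.
The result is P = 0.1107.

P ≈ 0.111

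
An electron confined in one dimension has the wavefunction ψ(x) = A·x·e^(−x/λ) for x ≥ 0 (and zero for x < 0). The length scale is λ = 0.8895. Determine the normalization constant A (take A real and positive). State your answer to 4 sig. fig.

A ≈ 2.384

Normalization requires ∫|ψ|² dx = 1, integrated from 0 to ∞.
With ψ = A·x·e^(−x/λ), the integral evaluates to A²·[λ^3/4].
With λ = 0.8895: A² = 5.6836 and A = 2.3840.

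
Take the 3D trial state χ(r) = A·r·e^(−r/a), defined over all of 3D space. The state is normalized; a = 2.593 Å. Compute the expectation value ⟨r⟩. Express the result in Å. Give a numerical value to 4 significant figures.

By definition ⟨r⟩ = ∫ r |χ(r)|² 4πr² dr.
Recall ∫₀^∞ r^m e^(−r/β) dr = m!·β^(m+1), since the A² factors cancel between numerator and denominator, ⟨r⟩ = 5·a/2.
Putting a = 2.593 gives 6.4825.

⟨r⟩ ≈ 6.483 Å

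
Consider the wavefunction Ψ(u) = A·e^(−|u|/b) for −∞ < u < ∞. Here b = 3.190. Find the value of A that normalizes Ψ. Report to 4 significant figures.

A ≈ 0.5599

The normalization condition is ∫|Ψ|² du = 1 from −∞ to ∞.
Recall ∫₀^∞ u^m e^(−u/β) du = m!·β^(m+1), ∫|Ψ|² du = A²·(b).
Setting this equal to 1 gives A² = 1/(b).
With b = 3.190: A² = 0.31348 and A = 0.55989.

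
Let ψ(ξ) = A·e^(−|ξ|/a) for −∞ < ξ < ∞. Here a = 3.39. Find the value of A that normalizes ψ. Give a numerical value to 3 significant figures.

Normalization requires ∫|ψ|² dξ = 1, integrated from −∞ to ∞.
∫|ψ|² dξ = A²·(a).
Plugging in a = 3.39 yields A = 0.5431.

A ≈ 0.543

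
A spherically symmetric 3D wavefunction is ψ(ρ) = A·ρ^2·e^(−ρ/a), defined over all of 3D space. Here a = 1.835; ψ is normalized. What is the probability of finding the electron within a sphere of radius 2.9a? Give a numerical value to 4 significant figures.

P ≈ 0.3616

Integrate the radial probability density 4πρ²|ψ|² over ρ ≤ 2.9a.
Normalization gives A² = 1/(45·π·a^7/2).
In terms of u = ρ/a (A², 4π and the length scale all cancel between numerator and denominator), P = [∫_{0}^{2.9} u^6·e^(-2·u) du] / [∫_{0}^{∞} u^6·e^(-2·u) du].
An antiderivative of u^6·e^(-2·u) is -(4·u^6 + 12·u^5 + 30·u^4 + 60·u^3 + 90·u^2 + 90·u + 45)·e^(-2·u)/8; evaluating from 0 to 2.9 gives ≈ 2.03405, while the full integral is 45/8.
The region integral divided by the full integral gives P = 0.36161.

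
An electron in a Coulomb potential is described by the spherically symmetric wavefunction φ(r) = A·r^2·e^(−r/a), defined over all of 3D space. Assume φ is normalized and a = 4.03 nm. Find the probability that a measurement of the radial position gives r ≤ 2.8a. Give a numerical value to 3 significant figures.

P = ∫ |φ|² 4πr² dr over r ≤ 2.8a.
Normalization gives A² = 1/(45·π·a^7/2).
Substituting u = r/a, A², 4π and the length scale all cancel in the ratio: P = ∫_{0}^{2.8} u^6·e^(-2·u) du / ∫_{0}^{∞} u^6·e^(-2·u) du.
An antiderivative of u^6·e^(-2·u) is -(4·u^6 + 12·u^5 + 30·u^4 + 60·u^3 + 90·u^2 + 90·u + 45)·e^(-2·u)/8; evaluating from 0 to 2.8 gives ≈ 1.8548, while the full integral is 45/8.
This evaluates to P = 0.3297.

P ≈ 0.330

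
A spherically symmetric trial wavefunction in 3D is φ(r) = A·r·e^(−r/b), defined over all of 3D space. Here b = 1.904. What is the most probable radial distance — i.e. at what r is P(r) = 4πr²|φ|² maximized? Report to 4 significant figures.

The maximum of P(r) = 4πr²|φ|² occurs where its derivative vanishes.
Solving yields r = 2·b.
With b = 1.904, the most probable radial distance is 3.8080.

r ≈ 3.808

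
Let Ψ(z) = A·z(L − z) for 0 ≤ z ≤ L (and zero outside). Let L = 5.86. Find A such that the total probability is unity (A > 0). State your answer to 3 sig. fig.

Normalization requires ∫|Ψ|² dz = 1, integrated from 0 to L.
Expanding the polynomial and integrating term by term, carrying out the integral gives A² · L^5/30.
Setting this equal to 1 gives A² = 1/(L^5/30).
Substituting L = 5.86 gives A² = 0.004341, so A = 0.06589.

A ≈ 0.0659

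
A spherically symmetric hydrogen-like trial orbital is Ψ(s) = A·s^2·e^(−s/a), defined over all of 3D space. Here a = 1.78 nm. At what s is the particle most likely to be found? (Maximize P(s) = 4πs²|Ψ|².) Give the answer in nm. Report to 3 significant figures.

s ≈ 5.34 nm

Set d/ds [P(s) = 4πs²|Ψ|²] = 0 and solve for s > 0.
Solving yields s = 3·a.
With a = 1.78, the most probable radial distance is 5.340 nm.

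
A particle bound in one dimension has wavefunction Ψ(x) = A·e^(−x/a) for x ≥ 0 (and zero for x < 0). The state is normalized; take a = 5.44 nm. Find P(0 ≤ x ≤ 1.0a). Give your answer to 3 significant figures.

|Ψ|² is the probability density, so P = ∫_{0}^{1.0a} |Ψ|² dx.
With A² fixed by ∫|Ψ|² = 1, i.e. A² = (a/2)^(−1), substitute and integrate.
Substituting u = x/a, A² and the length scale cancel in the ratio: P = ∫_{0}^{1.0} e^(-2·u) du / ∫_{0}^{∞} e^(-2·u) du.
Using ∫ e^(-2·u) du = -e^(-2·u)/2, the numerator is 1/2 - e^(-2)/2 and the denominator is 1/2.
The result is P = 0.8647.

P ≈ 0.865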